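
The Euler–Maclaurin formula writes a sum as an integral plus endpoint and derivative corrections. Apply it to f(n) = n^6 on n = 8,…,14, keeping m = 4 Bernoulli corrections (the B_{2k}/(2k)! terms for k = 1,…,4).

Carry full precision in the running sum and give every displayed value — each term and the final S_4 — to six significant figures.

Integral: ∫_8^14 x^6 dx = 1.47595e+07.
Endpoint term: (f(8) + f(14))/2 = (262144 + 7.52954e+06)/2 = 3.89584e+06.
So far: 1.86553e+07.
Correction k=1: B_{2}/2! · (f^{(1)}(14) − f^{(1)}(8)) = 1/12 · (3.22694e+06 − 196608) = 252528.
Partial sum through k=1: 1.89078e+07.
Correction k=2: B_{4}/4! · (f^{(3)}(14) − f^{(3)}(8)) = −1/720 · (329280 − 61440.0) = -372.000.
Partial sum through k=2: 1.89075e+07.
Correction k=3: B_{6}/6! · (f^{(5)}(14) − f^{(5)}(8)) = 1/30240 · (10080.0 − 5760.00) = 0.142857.
Partial sum through k=3: 1.89075e+07.
Correction k=4: B_{8}/8! · (f^{(7)}(14) − f^{(7)}(8)) = −1/1209600 · (0.00000 − 0.00000) = 0.00000.

S_4 ≈ 1.89075e+07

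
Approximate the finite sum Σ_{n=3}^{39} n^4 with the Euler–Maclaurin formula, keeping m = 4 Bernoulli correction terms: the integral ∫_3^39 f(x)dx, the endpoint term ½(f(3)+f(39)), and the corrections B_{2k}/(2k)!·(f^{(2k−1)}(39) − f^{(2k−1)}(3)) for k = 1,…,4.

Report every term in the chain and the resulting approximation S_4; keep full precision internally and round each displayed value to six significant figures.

The integral term ∫_3^39 x^4 dx = 1.80448e+07.
Endpoint term: (f(3) + f(39))/2 = (81.0000 + 2.31344e+06)/2 = 1.15676e+06.
Running total after boundary: 1.92016e+07.
Correction k=1: B_{2}/2! · (f^{(1)}(39) − f^{(1)}(3)) = 1/12 · (237276 − 108.000) = 19764.0.
Partial sum through k=1: 1.92213e+07.
Correction k=2: B_{4}/4! · (f^{(3)}(39) − f^{(3)}(3)) = −1/720 · (936.000 − 72.0000) = -1.20000.
Partial sum through k=2: 1.92213e+07.
Correction k=3: B_{6}/6! · (f^{(5)}(39) − f^{(5)}(3)) = 1/30240 · (0.00000 − 0.00000) = 0.00000.
Partial sum through k=3: 1.92213e+07.
Correction k=4: B_{8}/8! · (f^{(7)}(39) − f^{(7)}(3)) = −1/1209600 · (0.00000 − 0.00000) = 0.00000.

S_4 ≈ 1.92213e+07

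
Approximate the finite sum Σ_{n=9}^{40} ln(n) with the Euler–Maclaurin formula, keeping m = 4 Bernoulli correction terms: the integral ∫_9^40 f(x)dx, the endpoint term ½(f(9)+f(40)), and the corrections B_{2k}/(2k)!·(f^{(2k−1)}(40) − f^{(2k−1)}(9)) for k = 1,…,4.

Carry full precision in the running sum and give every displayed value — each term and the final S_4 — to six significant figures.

S_4 ≈ 99.7160

Integral: ∫_9^40 ln(x) dx = 96.7802.
½[f(9) + f(40)] = ½[2.19722 + 3.68888] = 2.94305.
Integral + boundary = 99.7232.
Order-1 term: 1/12 · (0.0250000 − 0.111111) = -0.00717593.
After k=1: 99.7160.
Order-2 term: −1/720 · (3.12500e-05 − 0.00274348) = 3.76699e-06.
After k=2: 99.7160.
Order-3 term: 1/30240 · (2.34375e-07 − 0.000406442) = -1.34328e-08.
After k=3: 99.7160.
Order-4 term: −1/1209600 · (4.39453e-09 − 0.000150534) = 1.24446e-10.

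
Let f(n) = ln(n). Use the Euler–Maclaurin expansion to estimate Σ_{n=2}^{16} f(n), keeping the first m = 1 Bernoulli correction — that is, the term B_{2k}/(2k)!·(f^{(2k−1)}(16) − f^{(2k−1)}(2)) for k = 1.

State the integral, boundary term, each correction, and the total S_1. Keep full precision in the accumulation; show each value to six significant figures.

Integral: ∫_2^16 ln(x) dx = 28.9751.
Boundary: ½(f(2) + f(16)) = ½(0.693147 + 2.77259) = 1.73287.
So far: 30.7080.
k=1: B_{2}/(2)! × [f^{(1)}(16) − f^{(1)}(2)] = 1/12 × (0.0625000 − 0.500000) = -0.0364583.

S_1 ≈ 30.6715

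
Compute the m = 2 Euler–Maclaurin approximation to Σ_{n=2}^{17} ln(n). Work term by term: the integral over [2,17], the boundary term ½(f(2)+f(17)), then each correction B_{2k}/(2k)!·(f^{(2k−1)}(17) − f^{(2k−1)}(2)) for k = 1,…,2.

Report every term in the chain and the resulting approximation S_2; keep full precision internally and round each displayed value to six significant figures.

S_2 ≈ 33.5051

The integral term ∫_2^17 ln(x) dx = 31.7783.
½[f(2) + f(17)] = ½[0.693147 + 2.83321] = 1.76318.
So far: 33.5415.
k=1: B_{2}/(2)! × [f^{(1)}(17) − f^{(1)}(2)] = 1/12 × (0.0588235 − 0.500000) = -0.0367647.
Running total after k=1: 33.5047.
k=2: B_{4}/(4)! × [f^{(3)}(17) − f^{(3)}(2)] = −1/720 × (0.000407083 − 0.250000) = 0.000346657.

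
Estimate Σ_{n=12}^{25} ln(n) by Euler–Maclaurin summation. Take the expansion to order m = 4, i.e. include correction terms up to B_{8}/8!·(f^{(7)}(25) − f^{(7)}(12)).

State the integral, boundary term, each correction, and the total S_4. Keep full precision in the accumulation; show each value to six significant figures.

S_4 ≈ 40.5013

The integral term ∫_12^25 ln(x) dx = 37.6530.
½[f(12) + f(25)] = ½[2.48491 + 3.21888] = 2.85189.
Integral + boundary = 40.5049.
Order-1 term: 1/12 · (0.0400000 − 0.0833333) = -0.00361111.
After k=1: 40.5013.
Order-2 term: −1/720 · (0.000128000 − 0.00115741) = 1.42973e-06.
After k=2: 40.5013.
Order-3 term: 1/30240 · (2.45760e-06 − 9.64506e-05) = -3.10823e-09.
After k=3: 40.5013.
Order-4 term: −1/1209600 · (1.17965e-07 − 2.00939e-05) = 1.65145e-11.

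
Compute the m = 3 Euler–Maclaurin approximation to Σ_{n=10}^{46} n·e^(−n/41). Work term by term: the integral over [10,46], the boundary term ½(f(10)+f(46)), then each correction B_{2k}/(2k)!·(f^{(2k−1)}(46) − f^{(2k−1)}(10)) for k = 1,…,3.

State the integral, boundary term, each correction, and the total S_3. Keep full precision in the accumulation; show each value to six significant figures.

Integral: ∫_10^46 x·e^(−x/41) dx = 476.861.
Endpoint term: (f(10) + f(46))/2 = (7.83564 + 14.9796)/2 = 11.4076.
Running total after boundary: 488.269.
Order-1 term: 1/12 · (-0.0397127 − 0.592451) = -0.0526803.
Running total after k=1: 488.216.
Order-2 term: −1/720 · (0.000363816 − 0.00128470) = 1.27900e-06.
Running total after k=2: 488.216.
Order-3 term: 1/30240 · (4.46911e-07 − 1.31883e-06) = -2.88334e-11.

S_3 ≈ 488.216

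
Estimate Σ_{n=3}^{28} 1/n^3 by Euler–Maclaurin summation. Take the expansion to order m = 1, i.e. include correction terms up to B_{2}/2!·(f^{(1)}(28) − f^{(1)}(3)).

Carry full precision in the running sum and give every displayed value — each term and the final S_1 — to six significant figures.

S_1 ≈ 0.0765451

Integral: ∫_3^28 1/x^3 dx = 0.0549178.
Endpoint term: (f(3) + f(28))/2 = (0.0370370 + 4.55539e-05)/2 = 0.0185413.
So far: 0.0734591.
Correction k=1: B_{2}/2! · (f^{(1)}(28) − f^{(1)}(3)) = 1/12 · (-4.88078e-06 − (-0.0370370)) = 0.00308601.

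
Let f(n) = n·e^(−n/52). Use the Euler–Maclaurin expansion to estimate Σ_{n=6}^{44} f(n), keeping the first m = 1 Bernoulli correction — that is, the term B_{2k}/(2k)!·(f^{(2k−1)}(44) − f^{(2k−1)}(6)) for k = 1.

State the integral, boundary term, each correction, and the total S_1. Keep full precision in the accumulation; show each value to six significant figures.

S_1 ≈ 557.501

∫_6^44 x·e^(−x/52) dx evaluates to 545.449.
½[f(6) + f(44)] = ½[5.34614 + 18.8787] = 12.1124.
Running total after boundary: 557.561.
Order-1 term: 1/12 · (0.0660095 − 0.788213) = -0.0601836.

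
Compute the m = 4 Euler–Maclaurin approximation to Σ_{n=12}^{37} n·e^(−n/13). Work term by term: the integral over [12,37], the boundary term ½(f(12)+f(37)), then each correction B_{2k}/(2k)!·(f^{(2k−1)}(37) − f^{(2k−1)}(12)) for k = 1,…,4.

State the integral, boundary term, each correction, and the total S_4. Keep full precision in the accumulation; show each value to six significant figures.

Integral: ∫_12^37 x·e^(−x/13) dx = 91.3771.
Endpoint term: (f(12) + f(37))/2 = (4.76754 + 2.14849)/2 = 3.45801.
Running total after boundary: 94.8351.
Order-1 term: 1/12 · (-0.107201 − 0.0305611) = -0.0114802.
Running total after k=1: 94.8236.
Order-2 term: −1/720 · (5.28605e-05 − 0.00488255) = 6.70790e-06.
Running total after k=2: 94.8236.
Order-3 term: 1/30240 · (4.37897e-06 − 5.67116e-05) = -1.73058e-09.
Running total after k=3: 94.8236.
Order-4 term: −1/1209600 · (4.99714e-08 − 5.00192e-07) = 3.72206e-13.

S_4 ≈ 94.8236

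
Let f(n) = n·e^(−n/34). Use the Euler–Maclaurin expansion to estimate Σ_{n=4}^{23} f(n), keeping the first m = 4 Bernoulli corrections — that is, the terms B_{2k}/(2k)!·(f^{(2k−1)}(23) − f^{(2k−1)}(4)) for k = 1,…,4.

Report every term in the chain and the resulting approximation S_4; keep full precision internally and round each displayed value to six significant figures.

S_4 ≈ 170.879

∫_4^23 x·e^(−x/34) dx evaluates to 163.306.
Boundary: ½(f(4) + f(23)) = ½(3.55604 + 11.6934) = 7.62471.
Running total after boundary: 170.930.
Correction k=1: B_{2}/2! · (f^{(1)}(23) − f^{(1)}(4)) = 1/12 · (0.164485 − 0.784420) = -0.0516613.
After k=1: 170.879.
Correction k=2: B_{4}/4! · (f^{(3)}(23) − f^{(3)}(4)) = −1/720 · (0.00102189 − 0.00221664) = 1.65938e-06.
After k=2: 170.879.
Correction k=3: B_{6}/6! · (f^{(5)}(23) − f^{(5)}(4)) = 1/30240 · (1.64488e-06 − 3.24803e-06) = -5.30141e-11.
After k=3: 170.879.
Correction k=4: B_{8}/8! · (f^{(7)}(23) − f^{(7)}(4)) = −1/1209600 · (2.08113e-09 − 3.96068e-09) = 1.55386e-15.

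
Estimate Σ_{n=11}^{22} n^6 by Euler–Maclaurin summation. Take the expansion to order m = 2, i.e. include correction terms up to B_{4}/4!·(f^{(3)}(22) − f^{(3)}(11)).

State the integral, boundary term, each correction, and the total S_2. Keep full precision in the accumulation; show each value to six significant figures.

The integral term ∫_11^22 x^6 dx = 3.53553e+08.
½[f(11) + f(22)] = ½[1.77156e+06 + 1.13380e+08] = 5.75757e+07.
Running total after boundary: 4.11129e+08.
Correction k=1: B_{2}/2! · (f^{(1)}(22) − f^{(1)}(11)) = 1/12 · (3.09218e+07 − 966306) = 2.49629e+06.
Partial sum through k=1: 4.13625e+08.
Correction k=2: B_{4}/4! · (f^{(3)}(22) − f^{(3)}(11)) = −1/720 · (1.27776e+06 − 159720) = -1552.83.

S_2 ≈ 4.13623e+08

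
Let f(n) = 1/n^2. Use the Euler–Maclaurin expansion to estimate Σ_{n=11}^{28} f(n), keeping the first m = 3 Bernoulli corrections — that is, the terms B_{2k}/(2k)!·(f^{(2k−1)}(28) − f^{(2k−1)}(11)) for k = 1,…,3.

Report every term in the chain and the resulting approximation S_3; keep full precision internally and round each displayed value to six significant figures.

S_3 ≈ 0.0600822

∫_11^28 1/x^2 dx evaluates to 0.0551948.
½[f(11) + f(28)] = ½[0.00826446 + 0.00127551] = 0.00476999.
Running total after boundary: 0.0599648.
k=1: B_{2}/(2)! × [f^{(1)}(28) − f^{(1)}(11)] = 1/12 × (-9.11079e-05 − (-0.00150263)) = 0.000117627.
After k=1: 0.0600824.
k=2: B_{4}/(4)! × [f^{(3)}(28) − f^{(3)}(11)] = −1/720 × (-1.39451e-06 − (-0.000149021)) = -2.05037e-07.
After k=2: 0.0600822.
k=3: B_{6}/(6)! × [f^{(5)}(28) − f^{(5)}(11)] = 1/30240 × (-5.33613e-08 − (-3.69474e-05)) = 1.22004e-09.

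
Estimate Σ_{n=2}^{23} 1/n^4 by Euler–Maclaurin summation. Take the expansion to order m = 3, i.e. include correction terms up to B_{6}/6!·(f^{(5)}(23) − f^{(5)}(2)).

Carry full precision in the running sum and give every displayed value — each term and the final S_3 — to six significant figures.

∫_2^23 1/x^4 dx evaluates to 0.0416393.
½[f(2) + f(23)] = ½[0.0625000 + 3.57346e-06] = 0.0312518.
So far: 0.0728911.
Correction k=1: B_{2}/2! · (f^{(1)}(23) − f^{(1)}(2)) = 1/12 · (-6.21471e-07 − (-0.125000)) = 0.0104166.
After k=1: 0.0833077.
Correction k=2: B_{4}/4! · (f^{(3)}(23) − f^{(3)}(2)) = −1/720 · (-3.52441e-08 − (-0.937500)) = -0.00130208.
After k=2: 0.0820056.
Correction k=3: B_{6}/6! · (f^{(5)}(23) − f^{(5)}(2)) = 1/30240 · (-3.73094e-09 − (-13.1250)) = 0.000434028.

S_3 ≈ 0.0824396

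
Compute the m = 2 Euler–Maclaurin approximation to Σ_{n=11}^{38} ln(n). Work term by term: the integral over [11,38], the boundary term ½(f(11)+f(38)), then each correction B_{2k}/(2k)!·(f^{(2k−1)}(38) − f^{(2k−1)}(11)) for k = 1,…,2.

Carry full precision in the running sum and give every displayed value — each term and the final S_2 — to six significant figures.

S_2 ≈ 87.8638

∫_11^38 ln(x) dx evaluates to 84.8514.
Endpoint term: (f(11) + f(38))/2 = (2.39790 + 3.63759)/2 = 3.01774.
Integral + boundary = 87.8692.
Order-1 term: 1/12 · (0.0263158 − 0.0909091) = -0.00538278.
Partial sum through k=1: 87.8638.
Order-2 term: −1/720 · (3.64485e-05 − 0.00150263) = 2.03636e-06.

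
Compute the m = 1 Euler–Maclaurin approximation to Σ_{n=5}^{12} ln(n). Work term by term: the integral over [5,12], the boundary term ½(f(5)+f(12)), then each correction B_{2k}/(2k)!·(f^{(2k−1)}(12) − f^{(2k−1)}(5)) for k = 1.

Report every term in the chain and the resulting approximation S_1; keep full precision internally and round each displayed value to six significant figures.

S_1 ≈ 16.8091

The integral term ∫_5^12 ln(x) dx = 14.7717.
Endpoint term: (f(5) + f(12))/2 = (1.60944 + 2.48491)/2 = 2.04717.
So far: 16.8189.
k=1: B_{2}/(2)! × [f^{(1)}(12) − f^{(1)}(5)] = 1/12 × (0.0833333 − 0.200000) = -0.00972222.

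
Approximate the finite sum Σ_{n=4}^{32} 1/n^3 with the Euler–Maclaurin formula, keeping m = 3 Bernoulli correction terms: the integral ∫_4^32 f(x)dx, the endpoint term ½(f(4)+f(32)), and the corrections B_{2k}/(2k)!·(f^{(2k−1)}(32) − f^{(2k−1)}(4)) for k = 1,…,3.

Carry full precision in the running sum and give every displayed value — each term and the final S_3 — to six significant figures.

∫_4^32 1/x^3 dx evaluates to 0.0307617.
½[f(4) + f(32)] = ½[0.0156250 + 3.05176e-05] = 0.00782776.
Running total after boundary: 0.0385895.
Correction k=1: B_{2}/2! · (f^{(1)}(32) − f^{(1)}(4)) = 1/12 · (-2.86102e-06 − (-0.0117188)) = 0.000976324.
Running total after k=1: 0.0395658.
Correction k=2: B_{4}/4! · (f^{(3)}(32) − f^{(3)}(4)) = −1/720 · (-5.58794e-08 − (-0.0146484)) = -2.03450e-05.
Running total after k=2: 0.0395455.
Correction k=3: B_{6}/6! · (f^{(5)}(32) − f^{(5)}(4)) = 1/30240 · (-2.29193e-09 − (-0.0384521)) = 1.27157e-06.

S_3 ≈ 0.0395467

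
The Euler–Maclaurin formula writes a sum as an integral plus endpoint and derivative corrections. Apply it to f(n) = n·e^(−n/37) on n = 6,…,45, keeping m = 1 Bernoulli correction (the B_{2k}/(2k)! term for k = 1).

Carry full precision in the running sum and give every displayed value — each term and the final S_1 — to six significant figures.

Integral: ∫_6^45 x·e^(−x/37) dx = 453.709.
½[f(6) + f(45)] = ½[5.10182 + 13.3357] = 9.21877.
So far: 462.927.
Order-1 term: 1/12 · (-0.0640755 − 0.712416) = -0.0647077.

S_1 ≈ 462.863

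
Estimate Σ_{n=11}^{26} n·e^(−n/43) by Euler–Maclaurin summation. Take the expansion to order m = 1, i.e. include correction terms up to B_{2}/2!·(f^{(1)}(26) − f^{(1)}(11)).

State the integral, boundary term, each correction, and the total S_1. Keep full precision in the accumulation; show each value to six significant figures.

S_1 ≈ 188.454

∫_11^26 x·e^(−x/43) dx evaluates to 177.124.
Boundary: ½(f(11) + f(26)) = ½(8.51715 + 14.2029) = 11.3600.
Running total after boundary: 188.484.
Order-1 term: 1/12 · (0.215965 − 0.576213) = -0.0300206.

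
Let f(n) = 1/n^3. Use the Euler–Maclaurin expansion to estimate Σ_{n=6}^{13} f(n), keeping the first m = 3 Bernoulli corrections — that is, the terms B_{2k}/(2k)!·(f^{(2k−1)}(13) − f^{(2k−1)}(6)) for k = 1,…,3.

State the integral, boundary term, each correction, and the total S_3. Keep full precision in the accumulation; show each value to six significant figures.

S_3 ≈ 0.0136551

The integral term ∫_6^13 1/x^3 dx = 0.0109303.
Boundary: ½(f(6) + f(13)) = ½(0.00462963 + 0.000455166) = 0.00254240.
Running total after boundary: 0.0134727.
Correction k=1: B_{2}/2! · (f^{(1)}(13) − f^{(1)}(6)) = 1/12 · (-0.000105038 − (-0.00231481)) = 0.000184148.
Running total after k=1: 0.0136569.
Correction k=2: B_{4}/4! · (f^{(3)}(13) − f^{(3)}(6)) = −1/720 · (-1.24306e-05 − (-0.00128601)) = -1.76886e-06.
Running total after k=2: 0.0136551.
Correction k=3: B_{6}/6! · (f^{(5)}(13) − f^{(5)}(6)) = 1/30240 · (-3.08925e-06 − (-0.00150034)) = 4.95124e-08.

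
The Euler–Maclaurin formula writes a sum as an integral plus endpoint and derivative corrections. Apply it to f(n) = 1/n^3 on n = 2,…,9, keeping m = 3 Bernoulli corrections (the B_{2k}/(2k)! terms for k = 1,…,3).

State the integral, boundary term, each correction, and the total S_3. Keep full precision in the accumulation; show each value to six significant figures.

The integral term ∫_2^9 1/x^3 dx = 0.118827.
Endpoint term: (f(2) + f(9))/2 = (0.125000 + 0.00137174)/2 = 0.0631859.
Integral + boundary = 0.182013.
k=1: B_{2}/(2)! × [f^{(1)}(9) − f^{(1)}(2)] = 1/12 × (-0.000457247 − (-0.187500)) = 0.0155869.
Partial sum through k=1: 0.197600.
k=2: B_{4}/(4)! × [f^{(3)}(9) − f^{(3)}(2)] = −1/720 × (-0.000112901 − (-0.937500)) = -0.00130193.
Partial sum through k=2: 0.196298.
k=3: B_{6}/(6)! × [f^{(5)}(9) − f^{(5)}(2)] = 1/30240 × (-5.85410e-05 − (-9.84375)) = 0.000325519.

S_3 ≈ 0.196624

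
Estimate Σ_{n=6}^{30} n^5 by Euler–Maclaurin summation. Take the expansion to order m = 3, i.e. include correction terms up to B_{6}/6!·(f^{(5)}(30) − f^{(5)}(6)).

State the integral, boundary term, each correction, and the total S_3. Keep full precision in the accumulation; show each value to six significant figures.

S_3 ≈ 1.33983e+08

Integral: ∫_6^30 x^5 dx = 1.21492e+08.
Endpoint term: (f(6) + f(30))/2 = (7776.00 + 2.43000e+07)/2 = 1.21539e+07.
Integral + boundary = 1.33646e+08.
Order-1 term: 1/12 · (4.05000e+06 − 6480.00) = 336960.
Partial sum through k=1: 1.33983e+08.
Order-2 term: −1/720 · (54000.0 − 2160.00) = -72.0000.
Partial sum through k=2: 1.33983e+08.
Order-3 term: 1/30240 · (120.000 − 120.000) = 0.00000.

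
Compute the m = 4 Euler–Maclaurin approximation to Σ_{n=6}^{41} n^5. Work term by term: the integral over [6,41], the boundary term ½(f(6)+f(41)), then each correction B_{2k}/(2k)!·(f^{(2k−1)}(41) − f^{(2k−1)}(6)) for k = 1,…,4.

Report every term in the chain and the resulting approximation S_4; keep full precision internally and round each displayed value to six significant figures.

∫_6^41 x^5 dx evaluates to 7.91676e+08.
Endpoint term: (f(6) + f(41))/2 = (7776.00 + 1.15856e+08)/2 = 5.79320e+07.
Running total after boundary: 8.49608e+08.
Correction k=1: B_{2}/2! · (f^{(1)}(41) − f^{(1)}(6)) = 1/12 · (1.41288e+07 − 6480.00) = 1.17686e+06.
Partial sum through k=1: 8.50785e+08.
Correction k=2: B_{4}/4! · (f^{(3)}(41) − f^{(3)}(6)) = −1/720 · (100860 − 2160.00) = -137.083.
Partial sum through k=2: 8.50785e+08.
Correction k=3: B_{6}/6! · (f^{(5)}(41) − f^{(5)}(6)) = 1/30240 · (120.000 − 120.000) = 0.00000.
Partial sum through k=3: 8.50785e+08.
Correction k=4: B_{8}/8! · (f^{(7)}(41) − f^{(7)}(6)) = −1/1209600 · (0.00000 − 0.00000) = 0.00000.

S_4 ≈ 8.50785e+08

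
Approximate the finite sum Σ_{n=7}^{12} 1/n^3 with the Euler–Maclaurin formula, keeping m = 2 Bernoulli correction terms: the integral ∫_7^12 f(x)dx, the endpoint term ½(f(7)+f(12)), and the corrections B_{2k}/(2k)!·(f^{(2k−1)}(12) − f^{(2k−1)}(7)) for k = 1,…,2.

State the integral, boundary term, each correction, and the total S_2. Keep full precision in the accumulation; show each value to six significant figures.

S_2 ≈ 0.00857032

∫_7^12 1/x^3 dx evaluates to 0.00673186.
Endpoint term: (f(7) + f(12))/2 = (0.00291545 + 0.000578704)/2 = 0.00174708.
So far: 0.00847894.
Correction k=1: B_{2}/2! · (f^{(1)}(12) − f^{(1)}(7)) = 1/12 · (-0.000144676 − (-0.00124948)) = 9.20670e-05.
Running total after k=1: 0.00857100.
Correction k=2: B_{4}/4! · (f^{(3)}(12) − f^{(3)}(7)) = −1/720 · (-2.00939e-05 − (-0.000509992)) = -6.80413e-07.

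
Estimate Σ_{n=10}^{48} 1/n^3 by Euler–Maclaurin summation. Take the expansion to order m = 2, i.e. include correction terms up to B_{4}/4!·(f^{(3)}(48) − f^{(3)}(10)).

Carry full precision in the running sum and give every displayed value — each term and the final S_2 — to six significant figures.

S_2 ≈ 0.00531238

∫_10^48 1/x^3 dx evaluates to 0.00478299.
Boundary: ½(f(10) + f(48)) = ½(0.00100000 + 9.04225e-06) = 0.000504521.
So far: 0.00528751.
Order-1 term: 1/12 · (-5.65140e-07 − (-0.000300000)) = 2.49529e-05.
Running total after k=1: 0.00531246.
Order-2 term: −1/720 · (-4.90573e-09 − (-6.00000e-05)) = -8.33265e-08.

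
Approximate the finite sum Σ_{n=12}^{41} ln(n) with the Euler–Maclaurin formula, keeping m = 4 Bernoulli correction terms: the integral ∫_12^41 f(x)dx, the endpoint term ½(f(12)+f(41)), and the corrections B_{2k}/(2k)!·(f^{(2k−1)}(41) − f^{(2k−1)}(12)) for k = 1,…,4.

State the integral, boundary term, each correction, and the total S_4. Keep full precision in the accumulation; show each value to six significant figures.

S_4 ≈ 96.5319

∫_12^41 ln(x) dx evaluates to 93.4376.
Endpoint term: (f(12) + f(41))/2 = (2.48491 + 3.71357)/2 = 3.09924.
Integral + boundary = 96.5368.
Correction k=1: B_{2}/2! · (f^{(1)}(41) − f^{(1)}(12)) = 1/12 · (0.0243902 − 0.0833333) = -0.00491192.
After k=1: 96.5319.
Correction k=2: B_{4}/4! · (f^{(3)}(41) − f^{(3)}(12)) = −1/720 · (2.90187e-05 − 0.00115741) = 1.56721e-06.
After k=2: 96.5319.
Correction k=3: B_{6}/6! · (f^{(5)}(41) − f^{(5)}(12)) = 1/30240 · (2.07153e-07 − 9.64506e-05) = -3.18265e-09.
After k=3: 96.5319.
Correction k=4: B_{8}/8! · (f^{(7)}(41) − f^{(7)}(12)) = −1/1209600 · (3.69697e-09 − 2.00939e-05) = 1.66089e-11.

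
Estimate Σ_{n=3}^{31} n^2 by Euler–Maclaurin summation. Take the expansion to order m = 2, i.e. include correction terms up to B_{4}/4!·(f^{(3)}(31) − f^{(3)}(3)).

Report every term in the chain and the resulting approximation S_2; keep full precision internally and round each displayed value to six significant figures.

Integral: ∫_3^31 x^2 dx = 9921.33.
Endpoint term: (f(3) + f(31))/2 = (9.00000 + 961.000)/2 = 485.000.
Running total after boundary: 10406.3.
k=1: B_{2}/(2)! × [f^{(1)}(31) − f^{(1)}(3)] = 1/12 × (62.0000 − 6.00000) = 4.66667.
Partial sum through k=1: 10411.0.
k=2: B_{4}/(4)! × [f^{(3)}(31) − f^{(3)}(3)] = −1/720 × (0.00000 − 0.00000) = 0.00000.

S_2 ≈ 10411.0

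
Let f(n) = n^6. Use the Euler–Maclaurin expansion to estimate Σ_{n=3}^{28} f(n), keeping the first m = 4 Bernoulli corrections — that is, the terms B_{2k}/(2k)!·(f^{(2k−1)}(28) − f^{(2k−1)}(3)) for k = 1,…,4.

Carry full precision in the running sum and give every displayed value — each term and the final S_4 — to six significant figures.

∫_3^28 x^6 dx evaluates to 1.92756e+09.
Endpoint term: (f(3) + f(28))/2 = (729.000 + 4.81890e+08)/2 = 2.40946e+08.
So far: 2.16851e+09.
k=1: B_{2}/(2)! × [f^{(1)}(28) − f^{(1)}(3)] = 1/12 × (1.03262e+08 − 1458.00) = 8.60506e+06.
After k=1: 2.17711e+09.
k=2: B_{4}/(4)! × [f^{(3)}(28) − f^{(3)}(3)] = −1/720 × (2.63424e+06 − 3240.00) = -3654.17.
After k=2: 2.17711e+09.
k=3: B_{6}/(6)! × [f^{(5)}(28) − f^{(5)}(3)] = 1/30240 × (20160.0 − 2160.00) = 0.595238.
After k=3: 2.17711e+09.
k=4: B_{8}/(8)! × [f^{(7)}(28) − f^{(7)}(3)] = −1/1209600 × (0.00000 − 0.00000) = 0.00000.

S_4 ≈ 2.17711e+09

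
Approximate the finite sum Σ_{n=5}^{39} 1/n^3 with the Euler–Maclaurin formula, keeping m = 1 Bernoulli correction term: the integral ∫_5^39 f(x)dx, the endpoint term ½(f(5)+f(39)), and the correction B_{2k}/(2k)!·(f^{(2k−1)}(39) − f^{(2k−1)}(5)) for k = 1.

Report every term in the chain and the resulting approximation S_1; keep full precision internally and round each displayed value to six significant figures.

Integral: ∫_5^39 1/x^3 dx = 0.0196713.
Boundary: ½(f(5) + f(39)) = ½(0.00800000 + 1.68580e-05) = 0.00400843.
Running total after boundary: 0.0236797.
Correction k=1: B_{2}/2! · (f^{(1)}(39) − f^{(1)}(5)) = 1/12 · (-1.29677e-06 − (-0.00480000)) = 0.000399892.

S_1 ≈ 0.0240796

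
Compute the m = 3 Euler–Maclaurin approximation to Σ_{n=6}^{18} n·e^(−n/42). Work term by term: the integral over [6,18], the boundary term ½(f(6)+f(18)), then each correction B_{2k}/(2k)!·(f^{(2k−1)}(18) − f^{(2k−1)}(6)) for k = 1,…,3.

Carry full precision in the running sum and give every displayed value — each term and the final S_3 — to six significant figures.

S_3 ≈ 114.432

∫_6^18 x·e^(−x/42) dx evaluates to 105.999.
Endpoint term: (f(6) + f(18))/2 = (5.20127 + 11.7259)/2 = 8.46359.
Integral + boundary = 114.463.
k=1: B_{2}/(2)! × [f^{(1)}(18) − f^{(1)}(6)] = 1/12 × (0.372251 − 0.743038) = -0.0308989.
Partial sum through k=1: 114.432.
k=2: B_{4}/(4)! × [f^{(3)}(18) − f^{(3)}(6)] = −1/720 × (0.000949620 − 0.00140408) = 6.31193e-07.
Partial sum through k=2: 114.432.
k=3: B_{6}/(6)! × [f^{(5)}(18) − f^{(5)}(6)] = 1/30240 × (9.57037e-07 − 1.35314e-06) = -1.30985e-11.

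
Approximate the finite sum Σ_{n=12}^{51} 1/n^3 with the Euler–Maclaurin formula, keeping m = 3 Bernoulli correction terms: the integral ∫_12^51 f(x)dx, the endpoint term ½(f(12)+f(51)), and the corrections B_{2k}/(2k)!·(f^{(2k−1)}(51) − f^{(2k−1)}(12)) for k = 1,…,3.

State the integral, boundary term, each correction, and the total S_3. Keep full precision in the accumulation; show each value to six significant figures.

S_3 ≈ 0.00358510

The integral term ∫_12^51 1/x^3 dx = 0.00327999.
½[f(12) + f(51)] = ½[0.000578704 + 7.53858e-06] = 0.000293121.
Integral + boundary = 0.00357311.
Correction k=1: B_{2}/2! · (f^{(1)}(51) − f^{(1)}(12)) = 1/12 · (-4.43446e-07 − (-0.000144676)) = 1.20194e-05.
Running total after k=1: 0.00358513.
Correction k=2: B_{4}/4! · (f^{(3)}(51) − f^{(3)}(12)) = −1/720 · (-3.40981e-09 − (-2.00939e-05)) = -2.79034e-08.
Running total after k=2: 0.00358510.
Correction k=3: B_{6}/6! · (f^{(5)}(51) − f^{(5)}(12)) = 1/30240 · (-5.50604e-11 − (-5.86071e-06)) = 1.93805e-10.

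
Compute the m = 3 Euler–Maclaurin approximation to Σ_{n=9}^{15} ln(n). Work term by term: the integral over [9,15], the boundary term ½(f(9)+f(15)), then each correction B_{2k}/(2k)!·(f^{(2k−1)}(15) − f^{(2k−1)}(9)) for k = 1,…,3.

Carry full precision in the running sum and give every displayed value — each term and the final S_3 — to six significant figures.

S_3 ≈ 17.2947

∫_9^15 ln(x) dx evaluates to 14.8457.
Boundary: ½(f(9) + f(15)) = ½(2.19722 + 2.70805) = 2.45264.
So far: 17.2984.
Order-1 term: 1/12 · (0.0666667 − 0.111111) = -0.00370370.
Partial sum through k=1: 17.2947.
Order-2 term: −1/720 · (0.000592593 − 0.00274348) = 2.98735e-06.
Partial sum through k=2: 17.2947.
Order-3 term: 1/30240 · (3.16049e-05 − 0.000406442) = -1.23954e-08.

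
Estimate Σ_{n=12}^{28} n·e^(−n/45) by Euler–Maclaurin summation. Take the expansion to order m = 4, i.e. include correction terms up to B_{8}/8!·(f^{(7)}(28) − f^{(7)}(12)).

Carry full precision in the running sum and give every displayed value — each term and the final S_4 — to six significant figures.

S_4 ≈ 213.462

∫_12^28 x·e^(−x/45) dx evaluates to 201.381.
½[f(12) + f(28)] = ½[9.19114 + 15.0290] = 12.1101.
Running total after boundary: 213.491.
Correction k=1: B_{2}/2! · (f^{(1)}(28) − f^{(1)}(12)) = 1/12 · (0.202772 − 0.561681) = -0.0299090.
After k=1: 213.462.
Correction k=2: B_{4}/4! · (f^{(3)}(28) − f^{(3)}(12)) = −1/720 · (0.000630258 − 0.00103385) = 5.60538e-07.
After k=2: 213.462.
Correction k=3: B_{6}/6! · (f^{(5)}(28) − f^{(5)}(12)) = 1/30240 · (5.73028e-07 − 8.84108e-07) = -1.02870e-11.
After k=3: 213.462.
Correction k=4: B_{8}/8! · (f^{(7)}(28) − f^{(7)}(12)) = −1/1209600 · (4.12256e-10 − 6.21074e-10) = 1.72634e-16.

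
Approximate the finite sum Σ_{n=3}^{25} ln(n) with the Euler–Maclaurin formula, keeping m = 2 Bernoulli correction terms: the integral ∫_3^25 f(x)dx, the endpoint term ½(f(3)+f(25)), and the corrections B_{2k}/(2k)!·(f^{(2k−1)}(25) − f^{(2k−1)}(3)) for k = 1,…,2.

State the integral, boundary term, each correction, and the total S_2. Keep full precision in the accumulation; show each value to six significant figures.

S_2 ≈ 57.3105

∫_3^25 ln(x) dx evaluates to 55.1761.
Endpoint term: (f(3) + f(25))/2 = (1.09861 + 3.21888)/2 = 2.15874.
Integral + boundary = 57.3348.
Order-1 term: 1/12 · (0.0400000 − 0.333333) = -0.0244444.
After k=1: 57.3104.
Order-2 term: −1/720 · (0.000128000 − 0.0740741) = 0.000102703.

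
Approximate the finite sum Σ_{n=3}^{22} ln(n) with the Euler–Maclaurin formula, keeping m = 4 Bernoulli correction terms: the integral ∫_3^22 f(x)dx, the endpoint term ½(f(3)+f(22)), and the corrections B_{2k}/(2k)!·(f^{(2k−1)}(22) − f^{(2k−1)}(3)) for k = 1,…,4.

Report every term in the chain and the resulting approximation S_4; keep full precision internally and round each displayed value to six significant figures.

S_4 ≈ 47.7780

∫_3^22 ln(x) dx evaluates to 45.7071.
½[f(3) + f(22)] = ½[1.09861 + 3.09104] = 2.09483.
So far: 47.8019.
Correction k=1: B_{2}/2! · (f^{(1)}(22) − f^{(1)}(3)) = 1/12 · (0.0454545 − 0.333333) = -0.0239899.
Partial sum through k=1: 47.7779.
Correction k=2: B_{4}/4! · (f^{(3)}(22) − f^{(3)}(3)) = −1/720 · (0.000187829 − 0.0740741) = 0.000102620.
Partial sum through k=2: 47.7780.
Correction k=3: B_{6}/6! · (f^{(5)}(22) − f^{(5)}(3)) = 1/30240 · (4.65691e-06 − 0.0987654) = -3.26590e-06.
Partial sum through k=3: 47.7780.
Correction k=4: B_{8}/8! · (f^{(7)}(22) − f^{(7)}(3)) = −1/1209600 · (2.88651e-07 − 0.329218) = 2.72171e-07.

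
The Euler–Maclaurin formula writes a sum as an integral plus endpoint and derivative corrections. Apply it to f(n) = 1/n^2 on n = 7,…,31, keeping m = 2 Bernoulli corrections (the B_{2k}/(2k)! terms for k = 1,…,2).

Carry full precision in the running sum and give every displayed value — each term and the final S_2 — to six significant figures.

S_2 ≈ 0.121802

The integral term ∫_7^31 1/x^2 dx = 0.110599.
½[f(7) + f(31)] = ½[0.0204082 + 0.00104058] = 0.0107244.
Integral + boundary = 0.121323.
k=1: B_{2}/(2)! × [f^{(1)}(31) − f^{(1)}(7)] = 1/12 × (-6.71344e-05 − (-0.00583090)) = 0.000480314.
After k=1: 0.121804.
k=2: B_{4}/(4)! × [f^{(3)}(31) − f^{(3)}(7)] = −1/720 × (-8.38306e-07 − (-0.00142798)) = -1.98214e-06.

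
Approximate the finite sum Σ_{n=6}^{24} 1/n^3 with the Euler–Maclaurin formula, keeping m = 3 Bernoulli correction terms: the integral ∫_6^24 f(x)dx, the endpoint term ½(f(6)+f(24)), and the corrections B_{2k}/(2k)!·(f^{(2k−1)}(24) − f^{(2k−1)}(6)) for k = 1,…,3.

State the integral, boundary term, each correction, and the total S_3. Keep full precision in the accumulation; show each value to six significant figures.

S_3 ≈ 0.0155622

Integral: ∫_6^24 1/x^3 dx = 0.0130208.
Boundary: ½(f(6) + f(24)) = ½(0.00462963 + 7.23380e-05) = 0.00235098.
Integral + boundary = 0.0153718.
Order-1 term: 1/12 · (-9.04225e-06 − (-0.00231481)) = 0.000192148.
After k=1: 0.0155640.
Order-2 term: −1/720 · (-3.13967e-07 − (-0.00128601)) = -1.78569e-06.
After k=2: 0.0155622.
Order-3 term: 1/30240 · (-2.28934e-08 − (-0.00150034)) = 4.96138e-08.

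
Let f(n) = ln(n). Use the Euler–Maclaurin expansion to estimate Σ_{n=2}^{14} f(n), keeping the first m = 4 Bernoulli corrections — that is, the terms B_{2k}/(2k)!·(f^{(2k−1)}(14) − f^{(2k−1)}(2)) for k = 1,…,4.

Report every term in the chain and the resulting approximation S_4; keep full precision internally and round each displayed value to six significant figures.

S_4 ≈ 25.1912

Integral: ∫_2^14 ln(x) dx = 23.5605.
½[f(2) + f(14)] = ½[0.693147 + 2.63906] = 1.66610.
So far: 25.2266.
k=1: B_{2}/(2)! × [f^{(1)}(14) − f^{(1)}(2)] = 1/12 × (0.0714286 − 0.500000) = -0.0357143.
Running total after k=1: 25.1909.
k=2: B_{4}/(4)! × [f^{(3)}(14) − f^{(3)}(2)] = −1/720 × (0.000728863 − 0.250000) = 0.000346210.
Running total after k=2: 25.1912.
k=3: B_{6}/(6)! × [f^{(5)}(14) − f^{(5)}(2)] = 1/30240 × (4.46243e-05 − 0.750000) = -2.48001e-05.
Running total after k=3: 25.1912.
k=4: B_{8}/(8)! × [f^{(7)}(14) − f^{(7)}(2)] = −1/1209600 × (6.83024e-06 − 5.62500) = 4.65029e-06.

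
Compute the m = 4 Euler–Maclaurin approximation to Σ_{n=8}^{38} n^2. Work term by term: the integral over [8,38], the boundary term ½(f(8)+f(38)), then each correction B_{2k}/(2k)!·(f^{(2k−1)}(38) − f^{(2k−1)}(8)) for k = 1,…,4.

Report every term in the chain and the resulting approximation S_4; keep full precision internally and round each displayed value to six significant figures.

∫_8^38 x^2 dx evaluates to 18120.0.
Boundary: ½(f(8) + f(38)) = ½(64.0000 + 1444.00) = 754.000.
Integral + boundary = 18874.0.
Correction k=1: B_{2}/2! · (f^{(1)}(38) − f^{(1)}(8)) = 1/12 · (76.0000 − 16.0000) = 5.00000.
After k=1: 18879.0.
Correction k=2: B_{4}/4! · (f^{(3)}(38) − f^{(3)}(8)) = −1/720 · (0.00000 − 0.00000) = 0.00000.
After k=2: 18879.0.
Correction k=3: B_{6}/6! · (f^{(5)}(38) − f^{(5)}(8)) = 1/30240 · (0.00000 − 0.00000) = 0.00000.
After k=3: 18879.0.
Correction k=4: B_{8}/8! · (f^{(7)}(38) − f^{(7)}(8)) = −1/1209600 · (0.00000 − 0.00000) = 0.00000.

S_4 ≈ 18879.0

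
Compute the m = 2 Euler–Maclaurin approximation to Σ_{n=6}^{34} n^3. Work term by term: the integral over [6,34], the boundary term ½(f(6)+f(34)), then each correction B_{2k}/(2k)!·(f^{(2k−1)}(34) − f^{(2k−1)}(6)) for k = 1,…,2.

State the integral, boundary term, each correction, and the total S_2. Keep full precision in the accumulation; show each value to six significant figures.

S_2 ≈ 353800

The integral term ∫_6^34 x^3 dx = 333760.
½[f(6) + f(34)] = ½[216.000 + 39304.0] = 19760.0.
Running total after boundary: 353520.
k=1: B_{2}/(2)! × [f^{(1)}(34) − f^{(1)}(6)] = 1/12 × (3468.00 − 108.000) = 280.000.
After k=1: 353800.
k=2: B_{4}/(4)! × [f^{(3)}(34) − f^{(3)}(6)] = −1/720 × (6.00000 − 6.00000) = 0.00000.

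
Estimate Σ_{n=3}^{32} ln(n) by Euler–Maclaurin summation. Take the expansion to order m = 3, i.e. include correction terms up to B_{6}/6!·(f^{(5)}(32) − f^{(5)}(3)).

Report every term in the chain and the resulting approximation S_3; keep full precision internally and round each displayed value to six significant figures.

∫_3^32 ln(x) dx evaluates to 78.6077.
Boundary: ½(f(3) + f(32)) = ½(1.09861 + 3.46574) = 2.28217.
Running total after boundary: 80.8899.
k=1: B_{2}/(2)! × [f^{(1)}(32) − f^{(1)}(3)] = 1/12 × (0.0312500 − 0.333333) = -0.0251736.
Partial sum through k=1: 80.8647.
k=2: B_{4}/(4)! × [f^{(3)}(32) − f^{(3)}(3)] = −1/720 × (6.10352e-05 − 0.0740741) = 0.000102796.
Partial sum through k=2: 80.8648.
k=3: B_{6}/(6)! × [f^{(5)}(32) − f^{(5)}(3)] = 1/30240 × (7.15256e-07 − 0.0987654) = -3.26603e-06.

S_3 ≈ 80.8648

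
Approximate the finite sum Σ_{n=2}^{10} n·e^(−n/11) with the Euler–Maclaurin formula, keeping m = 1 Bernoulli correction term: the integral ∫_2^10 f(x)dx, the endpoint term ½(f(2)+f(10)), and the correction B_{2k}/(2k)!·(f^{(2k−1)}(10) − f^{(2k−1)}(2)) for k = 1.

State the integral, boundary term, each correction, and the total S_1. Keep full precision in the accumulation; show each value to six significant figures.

Integral: ∫_2^10 x·e^(−x/11) dx = 26.1590.
½[f(2) + f(10)] = ½[1.66751 + 4.02890] = 2.84820.
Running total after boundary: 29.0072.
Order-1 term: 1/12 · (0.0366264 − 0.682161) = -0.0537946.

S_1 ≈ 28.9534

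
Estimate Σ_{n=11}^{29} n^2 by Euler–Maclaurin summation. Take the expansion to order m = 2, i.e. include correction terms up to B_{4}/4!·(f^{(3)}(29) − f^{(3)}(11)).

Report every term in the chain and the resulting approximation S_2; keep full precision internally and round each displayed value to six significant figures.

∫_11^29 x^2 dx evaluates to 7686.00.
Endpoint term: (f(11) + f(29))/2 = (121.000 + 841.000)/2 = 481.000.
So far: 8167.00.
Correction k=1: B_{2}/2! · (f^{(1)}(29) − f^{(1)}(11)) = 1/12 · (58.0000 − 22.0000) = 3.00000.
Running total after k=1: 8170.00.
Correction k=2: B_{4}/4! · (f^{(3)}(29) − f^{(3)}(11)) = −1/720 · (0.00000 − 0.00000) = 0.00000.

S_2 ≈ 8170.00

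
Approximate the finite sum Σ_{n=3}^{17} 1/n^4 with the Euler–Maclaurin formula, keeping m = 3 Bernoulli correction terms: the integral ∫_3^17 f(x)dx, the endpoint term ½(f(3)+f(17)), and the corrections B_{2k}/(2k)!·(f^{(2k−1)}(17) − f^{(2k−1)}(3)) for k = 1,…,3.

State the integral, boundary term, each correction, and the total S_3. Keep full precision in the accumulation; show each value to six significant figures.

∫_3^17 1/x^4 dx evaluates to 0.0122778.
½[f(3) + f(17)] = ½[0.0123457 + 1.19730e-05] = 0.00617883.
Running total after boundary: 0.0184567.
k=1: B_{2}/(2)! × [f^{(1)}(17) − f^{(1)}(3)] = 1/12 × (-2.81719e-06 − (-0.0164609)) = 0.00137151.
After k=1: 0.0198282.
k=2: B_{4}/(4)! × [f^{(3)}(17) − f^{(3)}(3)] = −1/720 × (-2.92441e-07 − (-0.0548697)) = -7.62075e-05.
After k=2: 0.0197520.
k=3: B_{6}/(6)! × [f^{(5)}(17) − f^{(5)}(3)] = 1/30240 × (-5.66668e-08 − (-0.341411)) = 1.12901e-05.

S_3 ≈ 0.0197632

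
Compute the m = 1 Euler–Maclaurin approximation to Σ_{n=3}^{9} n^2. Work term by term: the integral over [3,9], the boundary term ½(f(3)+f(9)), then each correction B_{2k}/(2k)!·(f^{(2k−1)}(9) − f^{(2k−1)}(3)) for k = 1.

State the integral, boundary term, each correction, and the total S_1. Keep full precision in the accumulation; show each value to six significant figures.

The integral term ∫_3^9 x^2 dx = 234.000.
Boundary: ½(f(3) + f(9)) = ½(9.00000 + 81.0000) = 45.0000.
Running total after boundary: 279.000.
Correction k=1: B_{2}/2! · (f^{(1)}(9) − f^{(1)}(3)) = 1/12 · (18.0000 − 6.00000) = 1.00000.

S_1 ≈ 280.000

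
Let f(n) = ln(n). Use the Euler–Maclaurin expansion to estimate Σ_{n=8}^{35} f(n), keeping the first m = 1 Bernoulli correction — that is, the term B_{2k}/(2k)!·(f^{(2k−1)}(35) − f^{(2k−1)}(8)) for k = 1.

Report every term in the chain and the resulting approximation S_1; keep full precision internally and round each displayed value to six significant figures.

∫_8^35 ln(x) dx evaluates to 80.8016.
Endpoint term: (f(8) + f(35))/2 = (2.07944 + 3.55535)/2 = 2.81739.
Running total after boundary: 83.6190.
Order-1 term: 1/12 · (0.0285714 − 0.125000) = -0.00803571.

S_1 ≈ 83.6110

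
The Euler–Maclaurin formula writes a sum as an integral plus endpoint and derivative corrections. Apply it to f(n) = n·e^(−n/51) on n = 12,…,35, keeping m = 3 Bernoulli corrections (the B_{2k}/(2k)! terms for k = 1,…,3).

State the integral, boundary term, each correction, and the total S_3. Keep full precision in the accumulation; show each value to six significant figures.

S_3 ≈ 344.749

Integral: ∫_12^35 x·e^(−x/51) dx = 331.233.
Boundary: ½(f(12) + f(35)) = ½(9.48406 + 17.6207) = 13.5524.
Running total after boundary: 344.786.
Correction k=1: B_{2}/2! · (f^{(1)}(35) − f^{(1)}(12)) = 1/12 · (0.157945 − 0.604376) = -0.0372027.
Running total after k=1: 344.749.
Correction k=2: B_{4}/4! · (f^{(3)}(35) − f^{(3)}(12)) = −1/720 · (0.000447843 − 0.000840082) = 5.44776e-07.
Running total after k=2: 344.749.
Correction k=3: B_{6}/6! · (f^{(5)}(35) − f^{(5)}(12)) = 1/30240 · (3.21016e-07 − 5.56632e-07) = -7.79155e-12.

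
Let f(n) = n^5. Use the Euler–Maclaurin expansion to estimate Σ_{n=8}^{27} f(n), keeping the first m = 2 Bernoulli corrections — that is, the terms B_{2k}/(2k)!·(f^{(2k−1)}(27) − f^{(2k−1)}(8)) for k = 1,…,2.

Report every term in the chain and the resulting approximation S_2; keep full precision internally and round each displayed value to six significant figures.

∫_8^27 x^5 dx evaluates to 6.45264e+07.
Endpoint term: (f(8) + f(27))/2 = (32768.0 + 1.43489e+07)/2 = 7.19084e+06.
So far: 7.17172e+07.
Correction k=1: B_{2}/2! · (f^{(1)}(27) − f^{(1)}(8)) = 1/12 · (2.65720e+06 − 20480.0) = 219727.
After k=1: 7.19370e+07.
Correction k=2: B_{4}/4! · (f^{(3)}(27) − f^{(3)}(8)) = −1/720 · (43740.0 − 3840.00) = -55.4167.

S_2 ≈ 7.19369e+07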